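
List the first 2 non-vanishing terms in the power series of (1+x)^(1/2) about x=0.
x/2 + 1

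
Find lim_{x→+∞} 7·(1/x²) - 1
Evaluate the dominant behaviour as x → +∞; each term tends to a finite value or vanishes.
Limit = -1.

Final answer: -1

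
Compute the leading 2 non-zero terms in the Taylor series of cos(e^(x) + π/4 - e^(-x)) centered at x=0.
-√(2)·x + √(2)/2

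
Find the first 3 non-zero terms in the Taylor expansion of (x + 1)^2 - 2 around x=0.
x^2 + 2·x - 1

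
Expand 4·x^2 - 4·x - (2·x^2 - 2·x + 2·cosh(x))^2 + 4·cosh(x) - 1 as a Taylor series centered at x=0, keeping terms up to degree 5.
x^5/3 - 55·x^4/6 + 12·x^3 - 10·x^2 + 4·x - 1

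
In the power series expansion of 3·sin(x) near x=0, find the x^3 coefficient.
Expand to order 3: 3·sin(x) = -x^3/2 + 3·x + O(x^4).
The coefficient of x^3 is -1/2.

Final answer: -1/2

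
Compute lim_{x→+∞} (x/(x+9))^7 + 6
As x → +∞: x/(x+9) = 1/(1 + 9/x) → 1, and the 7th power of a limit-1 base also → 1; with the additive constant, 1 + 6 = 7.
Limit = 7.

Final answer: 7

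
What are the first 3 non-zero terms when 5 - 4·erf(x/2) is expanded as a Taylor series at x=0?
x^3/(3·√(π)) - 4·x/√(π) + 5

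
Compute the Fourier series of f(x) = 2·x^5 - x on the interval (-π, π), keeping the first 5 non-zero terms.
(-80·π^2 + 4·π^4 + 478)·sin(x) + (-2·π^4 - 14 + 10·π^2)·sin(2·x) + (-80·π^2/27 + 106/81 + 4·π^4/3)·sin(3·x) + (-π^4 + 1/32 + 5·π^2/4)·sin(4·x) + (-16·π^2/25 - 154/625 + 4·π^4/5)·sin(5·x)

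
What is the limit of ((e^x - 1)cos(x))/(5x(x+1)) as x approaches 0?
Both numerator and denominator → 0 as x → 0; this is a 0/0 indeterminate form.
Expand each to leading order near x = 0: numerator ~ x, denominator ~ 5·x.
The limit of the ratio is 1/5.

Final answer: 1/5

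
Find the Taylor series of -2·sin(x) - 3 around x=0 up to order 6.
-x^5/60 + x^3/3 - 2·x - 3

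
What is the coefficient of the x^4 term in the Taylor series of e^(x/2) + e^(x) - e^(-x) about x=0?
Expand to order 4: e^(x/2) + e^(x) - e^(-x) = x^4/384 + 17·x^3/48 + x^2/8 + 5·x/2 + 1 + O(x^5).
The coefficient of x^4 is 1/384.

Final answer: 1/384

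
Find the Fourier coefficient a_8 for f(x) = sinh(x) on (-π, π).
a_8 = (1/π) ∫_{-π}^{π} f(x)·cos(8x) dx.
Evaluate the integral (use parity and integration by parts as needed): a_8 = 0.

Final answer: 0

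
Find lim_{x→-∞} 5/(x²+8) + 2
Evaluate the dominant behaviour as x → -∞; each term tends to a finite value or vanishes.
Limit = 2.

Final answer: 2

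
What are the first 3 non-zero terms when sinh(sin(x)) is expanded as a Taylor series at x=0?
x^7/90 - x^5/15 + x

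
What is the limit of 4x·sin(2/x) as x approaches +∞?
As x → +∞: let u = 2/x → 0⁺; then 4·x·sin(2/x) = 4·2·sin(u)/u → 4·2·1 = 8.
Limit = 8.

Final answer: 8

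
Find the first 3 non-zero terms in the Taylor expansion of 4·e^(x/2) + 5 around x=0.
x^2/2 + 2·x + 9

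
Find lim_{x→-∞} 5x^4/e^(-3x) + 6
The quotient is an ∞/∞ indeterminate form as x → -∞.
Compare growth rates of the dominant terms (exponentials ≫ polynomials ≫ logarithms), or apply L'Hôpital's rule; the quotient → 0.
Adding the constant: 0 + 6 = 6. Limit = 6.

Final answer: 6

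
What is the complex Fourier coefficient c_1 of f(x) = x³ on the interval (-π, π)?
Compute the real Fourier coefficients first: a_1 = 0, b_1 = -12 + 2·π^2.
Then c_1 = (a_1 − i·b_1)/2 = -i·π^2 + 6·i.

Final answer: -i·π^2 + 6·i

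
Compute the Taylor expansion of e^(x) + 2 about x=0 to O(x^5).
x^4/24 + x^3/6 + x^2/2 + x + 3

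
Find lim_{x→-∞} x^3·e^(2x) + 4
The product is a 0·∞ indeterminate form at x → -∞.
Rewrite the product as x^3 / e^(-2x) (an ∞/∞ form) and apply L'Hôpital, or use the standard hierarchy e^(2|x|) ≫ |x^3| as x → -∞.
The indeterminate product → 0, so the limit = 4.

Final answer: 4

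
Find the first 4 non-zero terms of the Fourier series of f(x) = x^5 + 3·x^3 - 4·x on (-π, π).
(-34·π^2 + 2·π^4 + 196)·sin(x) + (-π^4 + 1 + 2·π^2)·sin(2·x) + (-244/81 + 14·π^2/27 + 2·π^4/3)·sin(3·x) + (-π^4/2 - 7·π^2/8 + 149/64)·sin(4·x)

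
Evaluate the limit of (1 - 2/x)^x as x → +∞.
As x → +∞: this is the defining limit (1 - 2/x)^x → e^(-2).
Limit = e^(-2).

Final answer: e^(-2)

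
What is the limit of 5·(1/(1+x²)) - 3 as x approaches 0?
Direct substitution at x = 0 gives 2.

Final answer: 2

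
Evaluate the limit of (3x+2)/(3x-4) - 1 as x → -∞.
Evaluate the dominant behaviour as x → -∞; each term tends to a finite value or vanishes.
Limit = 0.

Final answer: 0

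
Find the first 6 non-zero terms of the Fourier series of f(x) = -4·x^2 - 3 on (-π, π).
16·cos(x) - 4·cos(2·x) + 16·cos(3·x)/9 - cos(4·x) + 16·cos(5·x)/25 - 4·π^2/3 - 3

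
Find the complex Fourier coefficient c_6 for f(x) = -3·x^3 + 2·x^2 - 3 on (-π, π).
Compute the real Fourier coefficients first: a_6 = 2/9, b_6 = -1/6 + π^2.
Then c_6 = (a_6 − i·b_6)/2 = 1/9 - i·π^2/2 + i/12.

Final answer: 1/9 - i·π^2/2 + i/12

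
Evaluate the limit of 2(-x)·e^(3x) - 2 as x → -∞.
The product is a 0·∞ indeterminate form at x → -∞.
Rewrite the product as 2(-x) / e^(-3x) (an ∞/∞ form) and apply L'Hôpital, or use the standard hierarchy e^(3|x|) ≫ |(-x)| as x → -∞.
The indeterminate product → 0, so the limit = -2.

Final answer: -2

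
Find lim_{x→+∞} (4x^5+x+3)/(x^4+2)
This is an ∞/∞ indeterminate form as x → +∞.
Divide numerator and denominator by x^5 and let the lower-order terms vanish; the numerator's degree 5 exceeds the denominator's degree 4, so the quotient diverges.
Limit = ∞.

Final answer: ∞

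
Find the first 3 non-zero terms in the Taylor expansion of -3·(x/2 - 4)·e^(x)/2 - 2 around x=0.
9·x^2/4 + 21·x/4 + 4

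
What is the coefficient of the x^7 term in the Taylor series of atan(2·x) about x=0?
Expand to order 7: atan(2·x) = -128·x^7/7 + 32·x^5/5 - 8·x^3/3 + 2·x + O(x^8).
The coefficient of x^7 is -128/7.

Final answer: -128/7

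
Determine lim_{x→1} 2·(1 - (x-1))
Direct substitution at x = 1 gives 2.

Final answer: 2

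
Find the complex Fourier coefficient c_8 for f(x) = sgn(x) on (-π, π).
Compute the real Fourier coefficients first: a_8 = 0, b_8 = 0.
Then c_8 = (a_8 − i·b_8)/2 = 0.

Final answer: 0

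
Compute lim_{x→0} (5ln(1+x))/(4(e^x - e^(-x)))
Both numerator and denominator → 0 as x → 0; this is a 0/0 indeterminate form.
Expand each to leading order near x = 0: numerator ~ 5·x, denominator ~ 8·x.
The limit of the ratio is 5/8.

Final answer: 5/8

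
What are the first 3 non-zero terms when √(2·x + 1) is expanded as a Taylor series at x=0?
-x^2/2 + x + 1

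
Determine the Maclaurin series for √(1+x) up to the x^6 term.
-21·x^6/1024 + 7·x^5/256 - 5·x^4/128 + x^3/16 - x^2/8 + x/2 + 1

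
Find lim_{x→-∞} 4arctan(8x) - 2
Evaluate the dominant behaviour as x → -∞; each term tends to a finite value or vanishes.
Limit = -2·π - 2.

Final answer: -2·π - 2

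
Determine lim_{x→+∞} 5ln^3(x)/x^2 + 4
The quotient is an ∞/∞ indeterminate form as x → +∞.
The polynomial denominator x^2 dominates the logarithmic numerator (any positive power of x ≫ ln^3(x) as x → ∞), so the quotient → 0.
Adding the constant: 0 + 4 = 4. Limit = 4.

Final answer: 4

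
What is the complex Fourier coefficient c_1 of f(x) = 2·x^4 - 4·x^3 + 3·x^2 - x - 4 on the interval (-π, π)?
Compute the real Fourier coefficients first: a_1 = 84 - 16·π^2, b_1 = 46 - 8·π^2.
Then c_1 = (a_1 − i·b_1)/2 = -8·π^2 + 42 - 23·i + 4·i·π^2.

Final answer: -8·π^2 + 42 - 23·i + 4·i·π^2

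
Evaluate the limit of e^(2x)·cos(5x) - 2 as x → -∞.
Evaluate the dominant behaviour as x → -∞; each term tends to a finite value or vanishes.
Limit = -2.

Final answer: -2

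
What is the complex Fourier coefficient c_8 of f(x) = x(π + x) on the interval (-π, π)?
Compute the real Fourier coefficients first: a_8 = 1/16, b_8 = -π/4.
Then c_8 = (a_8 − i·b_8)/2 = 1/32 + i·π/8.

Final answer: 1/32 + i·π/8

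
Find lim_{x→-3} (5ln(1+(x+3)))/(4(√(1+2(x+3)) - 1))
Both numerator and denominator → 0 as x → -3; this is a 0/0 indeterminate form.
Expand each to leading order near x = -3: numerator ~ 5·(x + 3), denominator ~ 4·(x + 3).
The limit of the ratio is 5/4.

Final answer: 5/4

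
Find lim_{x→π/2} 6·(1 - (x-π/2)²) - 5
Direct substitution at x = π/2 gives 1.

Final answer: 1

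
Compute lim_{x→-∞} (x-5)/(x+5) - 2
Evaluate the dominant behaviour as x → -∞; each term tends to a finite value or vanishes.
Limit = -1.

Final answer: -1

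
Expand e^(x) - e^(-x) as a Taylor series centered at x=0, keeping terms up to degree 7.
x^7/2520 + x^5/60 + x^3/3 + 2·x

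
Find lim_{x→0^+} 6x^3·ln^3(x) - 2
The product is a 0·∞ indeterminate form at x → 0⁺.
Rewrite the product as 6·ln^3(x) / x^(-3) and apply L'Hôpital, or use the standard hierarchy x^(-3) ≫ |ln x|^3 as x → 0⁺.
The indeterminate product → 0, so the limit = -2.

Final answer: -2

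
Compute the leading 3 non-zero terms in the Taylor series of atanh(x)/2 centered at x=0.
x^5/10 + x^3/6 + x/2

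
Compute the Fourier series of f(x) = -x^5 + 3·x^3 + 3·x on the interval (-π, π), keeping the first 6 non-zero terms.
(-270 - 2·π^4 + 46·π^2)·sin(x) + (-8·π^2 + 9 + π^4)·sin(2·x) + (-2·π^4/3 - 26/81 + 94·π^2/27)·sin(3·x) + (-17·π^2/8 - 45/64 + π^4/2)·sin(4·x) + (-2·π^4/5 + 522/625 + 38·π^2/25)·sin(5·x) + (-32·π^2/27 - 65/81 + π^4/3)·sin(6·x)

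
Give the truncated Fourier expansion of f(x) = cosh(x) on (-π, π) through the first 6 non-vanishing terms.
-cos(x)·sinh(π)/π + 2·cos(2·x)·sinh(π)/(5·π) - cos(3·x)·sinh(π)/(5·π) + 2·cos(4·x)·sinh(π)/(17·π) - cos(5·x)·sinh(π)/(13·π) + sinh(π)/π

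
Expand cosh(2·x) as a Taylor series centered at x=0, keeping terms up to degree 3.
2·x^2 + 1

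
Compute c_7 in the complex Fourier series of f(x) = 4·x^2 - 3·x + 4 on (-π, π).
Compute the real Fourier coefficients first: a_7 = -16/49, b_7 = -6/7.
Then c_7 = (a_7 − i·b_7)/2 = -8/49 + 3·i/7.

Final answer: -8/49 + 3·i/7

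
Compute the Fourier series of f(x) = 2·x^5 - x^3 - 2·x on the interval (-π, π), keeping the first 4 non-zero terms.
(-82·π^2 + 4·π^4 + 488)·sin(x) + (-2·π^4 - 29/2 + 11·π^2)·sin(2·x) + (-98·π^2/27 + 88/81 + 4·π^4/3)·sin(3·x) + (-π^4 + 11/32 + 7·π^2/4)·sin(4·x)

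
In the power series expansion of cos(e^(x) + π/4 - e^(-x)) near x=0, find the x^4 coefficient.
Expand to order 4: cos(e^(x) + π/4 - e^(-x)) = √(2)·x^3/2 - √(2)·x^2 - √(2)·x + √(2)/2 + O(x^5).
The coefficient of x^4 is 0.

Final answer: 0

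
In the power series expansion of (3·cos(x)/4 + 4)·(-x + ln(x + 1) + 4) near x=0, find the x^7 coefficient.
Expand to order 7: (3·cos(x)/4 + 4)·(-x + ln(x + 1) + 4) = 2063·x^7/3360 - 689·x^6/960 + 33·x^5/40 - 7·x^4/8 + 19·x^3/12 - 31·x^2/8 + 19 + O(x^8).
The coefficient of x^7 is 2063/3360.

Final answer: 2063/3360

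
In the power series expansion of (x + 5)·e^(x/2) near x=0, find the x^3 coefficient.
Expand to order 3: (x + 5)·e^(x/2) = 11·x^3/48 + 9·x^2/8 + 7·x/2 + 5 + O(x^4).
The coefficient of x^3 is 11/48.

Final answer: 11/48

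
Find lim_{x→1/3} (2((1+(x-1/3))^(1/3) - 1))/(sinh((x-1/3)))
Both numerator and denominator → 0 as x → 1/3; this is a 0/0 indeterminate form.
Expand each to leading order near x = 1/3: numerator ~ 2·(x - 1/3)/3, denominator ~ (x - 1/3).
The limit of the ratio is 2/3.

Final answer: 2/3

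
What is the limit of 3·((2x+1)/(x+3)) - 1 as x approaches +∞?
Evaluate the dominant behaviour as x → +∞; each term tends to a finite value or vanishes.
Limit = 5.

Final answer: 5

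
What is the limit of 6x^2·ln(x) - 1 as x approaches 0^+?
The product is a 0·∞ indeterminate form at x → 0⁺.
Rewrite the product as 6·ln(x) / x^(-2) and apply L'Hôpital, or use the standard hierarchy x^(-2) ≫ |ln x| as x → 0⁺.
The indeterminate product → 0, so the limit = -1.

Final answer: -1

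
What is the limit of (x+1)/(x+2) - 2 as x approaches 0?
Direct substitution at x = 0 gives -3/2.

Final answer: -3/2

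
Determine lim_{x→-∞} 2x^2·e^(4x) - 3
The product is a 0·∞ indeterminate form at x → -∞.
Rewrite the product as 2x^2 / e^(-4x) (an ∞/∞ form) and apply L'Hôpital, or use the standard hierarchy e^(4|x|) ≫ |x^2| as x → -∞.
The indeterminate product → 0, so the limit = -3.

Final answer: -3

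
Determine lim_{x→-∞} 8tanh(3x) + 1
Evaluate the dominant behaviour as x → -∞; each term tends to a finite value or vanishes.
Limit = -7.

Final answer: -7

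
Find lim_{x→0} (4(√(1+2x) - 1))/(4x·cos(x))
Both numerator and denominator → 0 as x → 0; this is a 0/0 indeterminate form.
Expand each to leading order near x = 0: numerator ~ 4·x, denominator ~ 4·x.
The limit of the ratio is 1.

Final answer: 1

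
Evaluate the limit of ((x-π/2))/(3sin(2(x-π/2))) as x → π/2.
Both numerator and denominator → 0 as x → π/2; this is a 0/0 indeterminate form.
Expand each to leading order near x = π/2: numerator ~ (x - π/2), denominator ~ 6·(x - π/2).
The limit of the ratio is 1/6.

Final answer: 1/6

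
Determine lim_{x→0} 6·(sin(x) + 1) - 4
Direct substitution at x = 0 gives 2.

Final answer: 2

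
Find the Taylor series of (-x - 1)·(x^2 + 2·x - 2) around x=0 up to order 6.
-x^3 - 3·x^2 + 2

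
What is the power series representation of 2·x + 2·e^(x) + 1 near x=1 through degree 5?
3 + 2·e + (2 + 2·e)·(x - 1) + e·(x - 1)^2 + e·(x - 1)^3/3 + e·(x - 1)^4/12 + e·(x - 1)^5/60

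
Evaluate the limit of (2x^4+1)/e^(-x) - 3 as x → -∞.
The quotient is an ∞/∞ indeterminate form as x → -∞.
Compare growth rates of the dominant terms (exponentials ≫ polynomials ≫ logarithms), or apply L'Hôpital's rule; the quotient → 0.
Adding the constant: 0 - 3 = -3. Limit = -3.

Final answer: -3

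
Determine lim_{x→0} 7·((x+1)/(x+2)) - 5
Direct substitution at x = 0 gives -3/2.

Final answer: -3/2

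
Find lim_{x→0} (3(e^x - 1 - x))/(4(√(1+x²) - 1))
Both numerator and denominator → 0 as x → 0; this is a 0/0 indeterminate form.
Expand each to leading order near x = 0: numerator ~ 3·x^2/2, denominator ~ 2·x^2.
The limit of the ratio is 3/4.

Final answer: 3/4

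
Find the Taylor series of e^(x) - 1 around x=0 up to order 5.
x^5/120 + x^4/24 + x^3/6 + x^2/2 + x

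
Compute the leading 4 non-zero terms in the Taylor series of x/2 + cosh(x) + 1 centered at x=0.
x^4/24 + x^2/2 + x/2 + 2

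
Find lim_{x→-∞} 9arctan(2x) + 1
Evaluate the dominant behaviour as x → -∞; each term tends to a finite value or vanishes.
Limit = 1 - 9·π/2.

Final answer: 1 - 9·π/2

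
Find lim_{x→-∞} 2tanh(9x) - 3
Evaluate the dominant behaviour as x → -∞; each term tends to a finite value or vanishes.
Limit = -5.

Final answer: -5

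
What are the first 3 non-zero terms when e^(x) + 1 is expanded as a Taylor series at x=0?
x^2/2 + x + 2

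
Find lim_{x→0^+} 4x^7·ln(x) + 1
The product is a 0·∞ indeterminate form at x → 0⁺.
Rewrite the product as 4·ln(x) / x^(-7) and apply L'Hôpital, or use the standard hierarchy x^(-7) ≫ |ln x| as x → 0⁺.
The indeterminate product → 0, so the limit = 1.

Final answer: 1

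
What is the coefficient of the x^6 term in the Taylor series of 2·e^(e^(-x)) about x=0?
Expand to order 6: 2·e^(e^(-x)) = 203·e·x^6/360 - 13·e·x^5/15 + 5·e·x^4/4 - 5·e·x^3/3 + 2·e·x^2 - 2·e·x + 2·e + O(x^7).
The coefficient of x^6 is 203·e/360.

Final answer: 203·e/360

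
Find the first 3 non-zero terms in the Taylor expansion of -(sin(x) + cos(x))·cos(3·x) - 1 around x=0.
5·x^2 - x - 2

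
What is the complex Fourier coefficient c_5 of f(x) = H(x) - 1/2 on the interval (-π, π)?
Compute the real Fourier coefficients first: a_5 = 0, b_5 = 2/(5·π).
Then c_5 = (a_5 − i·b_5)/2 = -i/(5·π).

Final answer: -i/(5·π)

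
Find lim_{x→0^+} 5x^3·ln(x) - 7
The product is a 0·∞ indeterminate form at x → 0⁺.
Rewrite the product as 5·ln(x) / x^(-3) and apply L'Hôpital, or use the standard hierarchy x^(-3) ≫ |ln x| as x → 0⁺.
The indeterminate product → 0, so the limit = -7.

Final answer: -7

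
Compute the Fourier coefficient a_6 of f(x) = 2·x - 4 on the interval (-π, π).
a_6 = (1/π) ∫_{-π}^{π} f(x)·cos(6x) dx.
Evaluate the integral (use parity and integration by parts as needed): a_6 = 0.

Final answer: 0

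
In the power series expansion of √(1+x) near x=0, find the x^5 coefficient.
Expand to order 5: √(1+x) = 7·x^5/256 - 5·x^4/128 + x^3/16 - x^2/8 + x/2 + 1 + O(x^6).
The coefficient of x^5 is 7/256.

Final answer: 7/256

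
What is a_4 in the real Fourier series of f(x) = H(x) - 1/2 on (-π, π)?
a_4 = (1/π) ∫_{-π}^{π} f(x)·cos(4x) dx.
Evaluate the integral (use parity and integration by parts as needed): a_4 = 0.

Final answer: 0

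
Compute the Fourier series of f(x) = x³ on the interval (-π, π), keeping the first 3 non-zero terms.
(-12 + 2·π^2)·sin(x) + (3/2 - π^2)·sin(2·x) + (-4/9 + 2·π^2/3)·sin(3·x)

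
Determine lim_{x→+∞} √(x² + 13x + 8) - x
As x → +∞: multiply by the conjugate to get (13x+8)/(√(x²+13x+8)+x); the denominator ~ 2x, so the limit is 13/2.
Limit = 13/2.

Final answer: 13/2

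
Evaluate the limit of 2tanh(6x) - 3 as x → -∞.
Evaluate the dominant behaviour as x → -∞; each term tends to a finite value or vanishes.
Limit = -5.

Final answer: -5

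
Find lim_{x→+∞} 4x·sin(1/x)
As x → +∞: let u = 1/x → 0⁺; then 4·x·sin(1/x) = 4·1·sin(u)/u → 4·1·1 = 4.
Limit = 4.

Final answer: 4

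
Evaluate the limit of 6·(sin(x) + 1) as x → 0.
Direct substitution at x = 0 gives 6.

Final answer: 6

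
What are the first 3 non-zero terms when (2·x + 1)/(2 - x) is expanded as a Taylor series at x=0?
5·x^2/8 + 5·x/4 + 1/2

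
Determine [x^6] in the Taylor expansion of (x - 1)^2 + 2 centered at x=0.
Expand to order 6: (x - 1)^2 + 2 = x^2 - 2·x + 3 + O(x^7).
The coefficient of x^6 is 0.

Final answer: 0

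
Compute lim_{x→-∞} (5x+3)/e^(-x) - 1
The quotient is an ∞/∞ indeterminate form as x → -∞.
Compare growth rates of the dominant terms (exponentials ≫ polynomials ≫ logarithms), or apply L'Hôpital's rule; the quotient → 0.
Adding the constant: 0 - 1 = -1. Limit = -1.

Final answer: -1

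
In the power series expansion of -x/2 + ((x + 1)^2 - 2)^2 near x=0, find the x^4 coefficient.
Expand to order 4: -x/2 + ((x + 1)^2 - 2)^2 = x^4 + 4·x^3 + 2·x^2 - 9·x/2 + 1 + O(x^5).
The coefficient of x^4 is 1.

Final answer: 1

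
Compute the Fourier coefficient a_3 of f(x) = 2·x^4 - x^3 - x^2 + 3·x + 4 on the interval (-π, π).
a_3 = (1/π) ∫_{-π}^{π} f(x)·cos(3x) dx.
Evaluate the integral (use parity and integration by parts as needed): a_3 = 44/27 - 16·π^2/9.

Final answer: 44/27 - 16·π^2/9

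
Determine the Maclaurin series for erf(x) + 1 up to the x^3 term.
-2·x^3/(3·√(π)) + 2·x/√(π) + 1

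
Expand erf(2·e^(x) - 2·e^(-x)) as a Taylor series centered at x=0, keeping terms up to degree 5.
2753·x^5/(15·√(π)) - 124·x^3/(3·√(π)) + 8·x/√(π)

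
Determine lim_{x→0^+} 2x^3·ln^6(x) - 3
The product is a 0·∞ indeterminate form at x → 0⁺.
Rewrite the product as 2·ln^6(x) / x^(-3) and apply L'Hôpital, or use the standard hierarchy x^(-3) ≫ |ln x|^6 as x → 0⁺.
The indeterminate product → 0, so the limit = -3.

Final answer: -3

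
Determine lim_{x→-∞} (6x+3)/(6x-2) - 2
Evaluate the dominant behaviour as x → -∞; each term tends to a finite value or vanishes.
Limit = -1.

Final answer: -1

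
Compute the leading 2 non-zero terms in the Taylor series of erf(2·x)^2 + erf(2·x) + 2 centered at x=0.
4·x/√(π) + 2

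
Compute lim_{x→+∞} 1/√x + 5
Evaluate the dominant behaviour as x → +∞; each term tends to a finite value or vanishes.
Limit = 5.

Final answer: 5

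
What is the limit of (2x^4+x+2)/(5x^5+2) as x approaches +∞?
This is an ∞/∞ indeterminate form as x → +∞.
Divide numerator and denominator by x^5 and let the lower-order terms vanish; the numerator's degree 4 is below the denominator's degree 5, so the quotient → 0.
Limit = 0.

Final answer: 0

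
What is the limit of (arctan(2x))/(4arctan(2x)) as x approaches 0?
Both numerator and denominator → 0 as x → 0; this is a 0/0 indeterminate form.
Expand each to leading order near x = 0: numerator ~ 2·x, denominator ~ 8·x.
The limit of the ratio is 1/4.

Final answer: 1/4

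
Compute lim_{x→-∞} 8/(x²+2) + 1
Evaluate the dominant behaviour as x → -∞; each term tends to a finite value or vanishes.
Limit = 1.

Final answer: 1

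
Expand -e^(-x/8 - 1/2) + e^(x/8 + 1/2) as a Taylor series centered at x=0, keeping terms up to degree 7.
x^7·(e^(-1/2)/10569646080 + e^(1/2)/10569646080) + x^6·(-e^(-1/2)/188743680 + e^(1/2)/188743680) + x^5·(e^(-1/2)/3932160 + e^(1/2)/3932160) + x^4·(-e^(-1/2)/98304 + e^(1/2)/98304) + x^3·(e^(-1/2)/3072 + e^(1/2)/3072) + x^2·(-e^(-1/2)/128 + e^(1/2)/128) + x·(e^(-1/2)/8 + e^(1/2)/8) - e^(-1/2) + e^(1/2)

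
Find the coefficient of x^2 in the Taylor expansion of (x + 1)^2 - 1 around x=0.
Expand to order 2: (x + 1)^2 - 1 = x^2 + 2·x + O(x^3).
The coefficient of x^2 is 1.

Final answer: 1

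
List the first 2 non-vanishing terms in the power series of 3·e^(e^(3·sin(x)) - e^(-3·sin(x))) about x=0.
18·x + 3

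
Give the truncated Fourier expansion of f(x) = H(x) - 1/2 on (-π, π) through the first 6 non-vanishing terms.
2·sin(x)/π + 2·sin(3·x)/(3·π) + 2·sin(5·x)/(5·π) + 2·sin(7·x)/(7·π) + 2·sin(9·x)/(9·π) + 2·sin(11·x)/(11·π)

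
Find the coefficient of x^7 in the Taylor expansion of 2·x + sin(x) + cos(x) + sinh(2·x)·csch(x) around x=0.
Expand to order 7: 2·x + sin(x) + cos(x) + sinh(2·x)·csch(x) = -x^7/5040 + x^6/720 + x^5/120 + x^4/8 - x^3/6 + x^2/2 + 3·x + 3 + O(x^8).
The coefficient of x^7 is -1/5040.

Final answer: -1/5040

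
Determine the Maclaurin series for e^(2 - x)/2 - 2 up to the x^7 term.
-x^7·e^(2)/10080 + x^6·e^(2)/1440 - x^5·e^(2)/240 + x^4·e^(2)/48 - x^3·e^(2)/12 + x^2·e^(2)/4 - x·e^(2)/2 - 2 + e^(2)/2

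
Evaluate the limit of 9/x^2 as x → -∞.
Evaluate the dominant behaviour as x → -∞; each term tends to a finite value or vanishes.
Limit = 0.

Final answer: 0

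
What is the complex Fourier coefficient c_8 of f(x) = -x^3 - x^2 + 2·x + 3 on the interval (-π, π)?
Compute the real Fourier coefficients first: a_8 = -1/16, b_8 = -67/128 + π^2/4.
Then c_8 = (a_8 − i·b_8)/2 = -1/32 - i·π^2/8 + 67·i/256.

Final answer: -1/32 - i·π^2/8 + 67·i/256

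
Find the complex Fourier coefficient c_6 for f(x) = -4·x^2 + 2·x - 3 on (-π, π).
Compute the real Fourier coefficients first: a_6 = -4/9, b_6 = -2/3.
Then c_6 = (a_6 − i·b_6)/2 = -2/9 + i/3.

Final answer: -2/9 + i/3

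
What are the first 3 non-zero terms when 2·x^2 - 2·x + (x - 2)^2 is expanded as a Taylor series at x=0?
3·x^2 - 6·x + 4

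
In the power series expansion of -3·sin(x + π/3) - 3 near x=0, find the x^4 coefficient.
Expand to order 4: -3·sin(x + π/3) - 3 = -√(3)·x^4/16 + x^3/4 + 3·√(3)·x^2/4 - 3·x/2 - 3 - 3·√(3)/2 + O(x^5).
The coefficient of x^4 is -√(3)/16.

Final answer: -√(3)/16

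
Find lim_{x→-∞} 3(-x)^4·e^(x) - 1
The product is a 0·∞ indeterminate form at x → -∞.
Rewrite the product as 3(-x)^4 / e^(-x) (an ∞/∞ form) and apply L'Hôpital, or use the standard hierarchy e^(|x|) ≫ |(-x)^4| as x → -∞.
The indeterminate product → 0, so the limit = -1.

Final answer: -1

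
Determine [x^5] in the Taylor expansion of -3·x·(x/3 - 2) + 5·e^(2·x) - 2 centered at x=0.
Expand to order 5: -3·x·(x/3 - 2) + 5·e^(2·x) - 2 = 4·x^5/3 + 10·x^4/3 + 20·x^3/3 + 9·x^2 + 16·x + 3 + O(x^6).
The coefficient of x^5 is 4/3.

Final answer: 4/3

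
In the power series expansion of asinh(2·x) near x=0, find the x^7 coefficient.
Expand to order 7: asinh(2·x) = -40·x^7/7 + 12·x^5/5 - 4·x^3/3 + 2·x + O(x^8).
The coefficient of x^7 is -40/7.

Final answer: -40/7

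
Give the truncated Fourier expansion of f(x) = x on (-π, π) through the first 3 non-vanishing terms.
2·sin(x) - sin(2·x) + 2·sin(3·x)/3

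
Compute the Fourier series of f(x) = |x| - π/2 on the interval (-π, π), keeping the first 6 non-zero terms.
-4·cos(x)/π - 4·cos(3·x)/(9·π) - 4·cos(5·x)/(25·π) - 4·cos(7·x)/(49·π) - 4·cos(9·x)/(81·π) - 4·cos(11·x)/(121·π)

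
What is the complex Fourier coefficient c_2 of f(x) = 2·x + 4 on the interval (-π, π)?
Compute the real Fourier coefficients first: a_2 = 0, b_2 = -2.
Then c_2 = (a_2 − i·b_2)/2 = i.

Final answer: i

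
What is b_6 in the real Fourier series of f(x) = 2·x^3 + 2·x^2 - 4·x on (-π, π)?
b_6 = (1/π) ∫_{-π}^{π} f(x)·sin(6x) dx.
Evaluate the integral (use parity and integration by parts as needed): b_6 = 13/9 - 2·π^2/3.

Final answer: 13/9 - 2·π^2/3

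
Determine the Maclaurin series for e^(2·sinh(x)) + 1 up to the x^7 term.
989·x^7/2520 + 28·x^6/45 + 19·x^5/20 + 4·x^4/3 + 5·x^3/3 + 2·x^2 + 2·x + 2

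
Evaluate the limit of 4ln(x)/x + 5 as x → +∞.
The quotient is an ∞/∞ indeterminate form as x → +∞.
The polynomial denominator x dominates the logarithmic numerator (any positive power of x ≫ ln(x) as x → ∞), so the quotient → 0.
Adding the constant: 0 + 5 = 5. Limit = 5.

Final answer: 5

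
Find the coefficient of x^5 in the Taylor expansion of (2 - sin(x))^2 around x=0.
Expand to order 5: (2 - sin(x))^2 = -x^5/30 - x^4/3 + 2·x^3/3 + x^2 - 4·x + 4 + O(x^6).
The coefficient of x^5 is -1/30.

Final answer: -1/30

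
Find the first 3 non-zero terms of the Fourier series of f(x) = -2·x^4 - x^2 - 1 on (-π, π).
(-92 + 16·π^2)·cos(x) + (5 - 4·π^2)·cos(2·x) - 2·π^4/5 - π^2/3 - 1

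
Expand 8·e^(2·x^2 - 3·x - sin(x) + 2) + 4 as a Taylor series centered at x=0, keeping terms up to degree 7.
-213419·x^7·e^(2)/630 + 991·x^6·e^(2)/3 - 869·x^5·e^(2)/3 + 224·x^4·e^(2) - 148·x^3·e^(2) + 80·x^2·e^(2) - 32·x·e^(2) + 4 + 8·e^(2)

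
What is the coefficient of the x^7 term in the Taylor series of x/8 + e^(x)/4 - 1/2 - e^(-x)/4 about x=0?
Expand to order 7: x/8 + e^(x)/4 - 1/2 - e^(-x)/4 = x^7/10080 + x^5/240 + x^3/12 + 5·x/8 - 1/2 + O(x^8).
The coefficient of x^7 is 1/10080.

Final answer: 1/10080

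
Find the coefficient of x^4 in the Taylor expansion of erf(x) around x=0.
Expand to order 4: erf(x) = -2·x^3/(3·√(π)) + 2·x/√(π) + O(x^5).
The coefficient of x^4 is 0.

Final answer: 0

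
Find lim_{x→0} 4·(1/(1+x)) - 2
Direct substitution at x = 0 gives 2.

Final answer: 2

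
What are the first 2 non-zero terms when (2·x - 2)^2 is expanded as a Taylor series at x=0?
4 - 8·x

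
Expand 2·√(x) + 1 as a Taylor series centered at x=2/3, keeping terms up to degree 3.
1 + 2·√(6)/3 + √(6)·(x - 2/3)/2 - 3·√(6)·(x - 2/3)^2/16 + 9·√(6)·(x - 2/3)^3/64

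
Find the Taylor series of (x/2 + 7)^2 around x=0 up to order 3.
x^2/4 + 7·x + 49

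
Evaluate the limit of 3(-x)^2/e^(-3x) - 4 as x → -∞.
The quotient is an ∞/∞ indeterminate form as x → -∞.
Compare growth rates of the dominant terms (exponentials ≫ polynomials ≫ logarithms), or apply L'Hôpital's rule; the quotient → 0.
Adding the constant: 0 - 4 = -4. Limit = -4.

Final answer: -4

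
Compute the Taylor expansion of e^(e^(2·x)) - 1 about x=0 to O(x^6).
208·e·x^5/15 + 10·e·x^4 + 20·e·x^3/3 + 4·e·x^2 + 2·e·x - 1 + e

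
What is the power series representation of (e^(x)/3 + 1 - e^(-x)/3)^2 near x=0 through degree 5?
x^5/90 + 4·x^4/27 + 2·x^3/9 + 4·x^2/9 + 4·x/3 + 1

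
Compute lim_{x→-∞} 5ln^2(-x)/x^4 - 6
The quotient is an ∞/∞ indeterminate form as x → -∞.
Compare growth rates of the dominant terms (exponentials ≫ polynomials ≫ logarithms), or apply L'Hôpital's rule; the quotient → 0.
Adding the constant: 0 - 6 = -6. Limit = -6.

Final answer: -6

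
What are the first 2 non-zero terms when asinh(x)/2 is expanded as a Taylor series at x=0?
-x^3/12 + x/2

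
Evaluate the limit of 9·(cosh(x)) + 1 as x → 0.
Direct substitution at x = 0 gives 10.

Final answer: 10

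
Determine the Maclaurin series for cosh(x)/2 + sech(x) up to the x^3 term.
3/2 - x^2/4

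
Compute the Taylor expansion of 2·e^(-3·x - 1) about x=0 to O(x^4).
-9·x^3·e^(-1) + 9·x^2·e^(-1) - 6·x·e^(-1) + 2·e^(-1)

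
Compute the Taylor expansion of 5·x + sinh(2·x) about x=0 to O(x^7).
4·x^5/15 + 4·x^3/3 + 7·x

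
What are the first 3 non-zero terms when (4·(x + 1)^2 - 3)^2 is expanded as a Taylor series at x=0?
72·x^2 + 16·x + 1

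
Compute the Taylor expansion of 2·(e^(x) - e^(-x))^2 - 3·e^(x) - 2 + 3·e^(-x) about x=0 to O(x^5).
8·x^4/3 - x^3 + 8·x^2 - 6·x - 2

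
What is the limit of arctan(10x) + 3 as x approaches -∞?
Evaluate the dominant behaviour as x → -∞; each term tends to a finite value or vanishes.
Limit = 3 - π/2.

Final answer: 3 - π/2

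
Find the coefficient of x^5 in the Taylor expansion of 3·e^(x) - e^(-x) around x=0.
Expand to order 5: 3·e^(x) - e^(-x) = x^5/30 + x^4/12 + 2·x^3/3 + x^2 + 4·x + 2 + O(x^6).
The coefficient of x^5 is 1/30.

Final answer: 1/30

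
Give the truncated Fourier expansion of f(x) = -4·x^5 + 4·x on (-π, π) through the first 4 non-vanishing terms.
(-952 - 8·π^4 + 160·π^2)·sin(x) + (-20·π^2 + 26 + 4·π^4)·sin(2·x) + (-8·π^4/3 - 104/81 + 160·π^2/27)·sin(3·x) + (-5·π^2/2 - 17/16 + 2·π^4)·sin(4·x)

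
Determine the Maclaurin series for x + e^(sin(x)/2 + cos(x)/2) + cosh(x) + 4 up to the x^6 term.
x^6·(1/720 + 107·e^(1/2)/9216) + 137·x^5·e^(1/2)/3840 + x^4·(1/24 - 7·e^(1/2)/384) - 3·x^3·e^(1/2)/16 + x^2·(1/2 - e^(1/2)/8) + x·(e^(1/2)/2 + 1) + e^(1/2) + 5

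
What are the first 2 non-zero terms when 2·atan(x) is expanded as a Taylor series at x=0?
-2·x^3/3 + 2·x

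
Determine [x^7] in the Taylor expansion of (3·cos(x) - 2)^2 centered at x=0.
Expand to order 7: (3·cos(x) - 2)^2 = -23·x^6/60 + 5·x^4/2 - 3·x^2 + 1 + O(x^8).
The coefficient of x^7 is 0.

Final answer: 0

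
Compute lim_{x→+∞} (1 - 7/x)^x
As x → +∞: this is the defining limit (1 - 7/x)^x → e^(-7).
Limit = e^(-7).

Final answer: e^(-7)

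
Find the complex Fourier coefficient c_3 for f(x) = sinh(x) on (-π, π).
Compute the real Fourier coefficients first: a_3 = 0, b_3 = 3·sinh(π)/(5·π).
Then c_3 = (a_3 − i·b_3)/2 = -3·i·sinh(π)/(10·π).

Final answer: -3·i·sinh(π)/(10·π)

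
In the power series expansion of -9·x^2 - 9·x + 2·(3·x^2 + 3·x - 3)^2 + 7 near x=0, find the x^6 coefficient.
Expand to order 6: -9·x^2 - 9·x + 2·(3·x^2 + 3·x - 3)^2 + 7 = 18·x^4 + 36·x^3 - 27·x^2 - 45·x + 25 + O(x^7).
The coefficient of x^6 is 0.

Final answer: 0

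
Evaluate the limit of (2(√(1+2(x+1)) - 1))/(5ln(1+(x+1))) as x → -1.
Both numerator and denominator → 0 as x → -1; this is a 0/0 indeterminate form.
Expand each to leading order near x = -1: numerator ~ 2·(x + 1), denominator ~ 5·(x + 1).
The limit of the ratio is 2/5.

Final answer: 2/5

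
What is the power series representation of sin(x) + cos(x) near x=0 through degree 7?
-x^7/5040 - x^6/720 + x^5/120 + x^4/24 - x^3/6 - x^2/2 + x + 1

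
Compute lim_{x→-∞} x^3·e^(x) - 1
The product is a 0·∞ indeterminate form at x → -∞.
Rewrite the product as x^3 / e^(-x) (an ∞/∞ form) and apply L'Hôpital, or use the standard hierarchy e^(|x|) ≫ |x^3| as x → -∞.
The indeterminate product → 0, so the limit = -1.

Final answer: -1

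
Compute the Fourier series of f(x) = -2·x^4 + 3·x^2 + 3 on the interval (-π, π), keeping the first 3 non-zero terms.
(-108 + 16·π^2)·cos(x) + (9 - 4·π^2)·cos(2·x) - 2·π^4/5 + 3 + π^2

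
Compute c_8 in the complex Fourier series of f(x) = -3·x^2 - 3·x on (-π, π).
Compute the real Fourier coefficients first: a_8 = -3/16, b_8 = 3/4.
Then c_8 = (a_8 − i·b_8)/2 = -3/32 - 3·i/8.

Final answer: -3/32 - 3·i/8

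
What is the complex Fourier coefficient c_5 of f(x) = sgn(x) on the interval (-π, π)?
Compute the real Fourier coefficients first: a_5 = 0, b_5 = 4/(5·π).
Then c_5 = (a_5 − i·b_5)/2 = -2·i/(5·π).

Final answer: -2·i/(5·π)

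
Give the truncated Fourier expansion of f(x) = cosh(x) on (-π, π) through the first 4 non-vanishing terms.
-cos(x)·sinh(π)/π + 2·cos(2·x)·sinh(π)/(5·π) - cos(3·x)·sinh(π)/(5·π) + sinh(π)/π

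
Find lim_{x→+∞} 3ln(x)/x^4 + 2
The quotient is an ∞/∞ indeterminate form as x → +∞.
The polynomial denominator x^4 dominates the logarithmic numerator (any positive power of x ≫ ln(x) as x → ∞), so the quotient → 0.
Adding the constant: 0 + 2 = 2. Limit = 2.

Final answer: 2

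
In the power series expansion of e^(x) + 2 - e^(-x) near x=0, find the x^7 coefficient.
Expand to order 7: e^(x) + 2 - e^(-x) = x^7/2520 + x^5/60 + x^3/3 + 2·x + 2 + O(x^8).
The coefficient of x^7 is 1/2520.

Final answer: 1/2520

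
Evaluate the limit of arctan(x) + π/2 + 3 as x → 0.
Direct substitution at x = 0 gives π/2 + 3.

Final answer: π/2 + 3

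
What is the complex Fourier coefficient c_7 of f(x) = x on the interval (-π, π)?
Compute the real Fourier coefficients first: a_7 = 0, b_7 = 2/7.
Then c_7 = (a_7 − i·b_7)/2 = -i/7.

Final answer: -i/7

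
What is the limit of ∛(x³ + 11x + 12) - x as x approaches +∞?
This is an ∞ − ∞ indeterminate form.
Multiply by (A² + AB + B²)/(A² + AB + B²) where A = ∛(x³+11x + 12), B = x to use A³ − B³ = (A−B)(A²+AB+B²); the x³ terms cancel, leaving (11x + 12)/(A²+AB+B²) with denominator ~ 3x², so the limit is 0.
Limit = 0.

Final answer: 0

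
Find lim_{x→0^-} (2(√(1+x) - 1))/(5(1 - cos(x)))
Both numerator and denominator → 0 as x → 0^-; this is a 0/0 indeterminate form.
Expand each to leading order near x = 0: numerator ~ x, denominator ~ 5·x^2/2.
The limit of the ratio is -∞.

Final answer: -∞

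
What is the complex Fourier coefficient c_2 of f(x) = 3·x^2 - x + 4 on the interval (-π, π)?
Compute the real Fourier coefficients first: a_2 = 3, b_2 = 1.
Then c_2 = (a_2 − i·b_2)/2 = 3/2 - i/2.

Final answer: 3/2 - i/2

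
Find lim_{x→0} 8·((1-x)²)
Direct substitution at x = 0 gives 8.

Final answer: 8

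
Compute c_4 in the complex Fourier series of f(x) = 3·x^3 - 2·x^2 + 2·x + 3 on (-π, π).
Compute the real Fourier coefficients first: a_4 = -1/2, b_4 = -3·π^2/2 - 7/16.
Then c_4 = (a_4 − i·b_4)/2 = -1/4 + 7·i/32 + 3·i·π^2/4.

Final answer: -1/4 + 7·i/32 + 3·i·π^2/4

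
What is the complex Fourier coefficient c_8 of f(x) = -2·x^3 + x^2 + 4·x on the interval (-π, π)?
Compute the real Fourier coefficients first: a_8 = 1/16, b_8 = -67/64 + π^2/2.
Then c_8 = (a_8 − i·b_8)/2 = 1/32 - i·π^2/4 + 67·i/128.

Final answer: 1/32 - i·π^2/4 + 67·i/128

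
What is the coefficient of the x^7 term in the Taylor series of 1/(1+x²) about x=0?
Expand to order 7: 1/(1+x²) = -x^6 + x^4 - x^2 + 1 + O(x^8).
The coefficient of x^7 is 0.

Final answer: 0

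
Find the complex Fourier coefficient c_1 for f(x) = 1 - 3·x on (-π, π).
Compute the real Fourier coefficients first: a_1 = 0, b_1 = -6.
Then c_1 = (a_1 − i·b_1)/2 = 3·i.

Final answer: 3·i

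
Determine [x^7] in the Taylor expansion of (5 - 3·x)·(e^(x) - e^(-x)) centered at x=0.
Expand to order 7: (5 - 3·x)·(e^(x) - e^(-x)) = x^7/504 - x^6/20 + x^5/12 - x^4 + 5·x^3/3 - 6·x^2 + 10·x + O(x^8).
The coefficient of x^7 is 1/504.

Final answer: 1/504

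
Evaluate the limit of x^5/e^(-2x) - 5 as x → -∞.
The quotient is an ∞/∞ indeterminate form as x → -∞.
Compare growth rates of the dominant terms (exponentials ≫ polynomials ≫ logarithms), or apply L'Hôpital's rule; the quotient → 0.
Adding the constant: 0 - 5 = -5. Limit = -5.

Final answer: -5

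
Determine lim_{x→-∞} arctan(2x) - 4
Evaluate the dominant behaviour as x → -∞; each term tends to a finite value or vanishes.
Limit = -4 - π/2.

Final answer: -4 - π/2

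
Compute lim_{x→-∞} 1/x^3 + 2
Evaluate the dominant behaviour as x → -∞; each term tends to a finite value or vanishes.
Limit = 2.

Final answer: 2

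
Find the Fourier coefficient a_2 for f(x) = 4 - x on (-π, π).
a_2 = (1/π) ∫_{-π}^{π} f(x)·cos(2x) dx.
Evaluate the integral (use parity and integration by parts as needed): a_2 = 0.

Final answer: 0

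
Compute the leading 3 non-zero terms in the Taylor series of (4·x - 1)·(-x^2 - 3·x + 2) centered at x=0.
-11·x^2 + 11·x - 2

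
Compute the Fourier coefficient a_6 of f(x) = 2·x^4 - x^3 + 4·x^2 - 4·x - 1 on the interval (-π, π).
a_6 = (1/π) ∫_{-π}^{π} f(x)·cos(6x) dx.
Evaluate the integral (use parity and integration by parts as needed): a_6 = 10/27 + 4·π^2/9.

Final answer: 10/27 + 4·π^2/9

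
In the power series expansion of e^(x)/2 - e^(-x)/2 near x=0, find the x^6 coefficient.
Expand to order 6: e^(x)/2 - e^(-x)/2 = x^5/120 + x^3/6 + x + O(x^7).
The coefficient of x^6 is 0.

Final answer: 0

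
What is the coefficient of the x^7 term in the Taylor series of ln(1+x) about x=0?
Expand to order 7: ln(1+x) = x^7/7 - x^6/6 + x^5/5 - x^4/4 + x^3/3 - x^2/2 + x + O(x^8).
The coefficient of x^7 is 1/7.

Final answer: 1/7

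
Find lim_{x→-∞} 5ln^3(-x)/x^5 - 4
The quotient is an ∞/∞ indeterminate form as x → -∞.
Compare growth rates of the dominant terms (exponentials ≫ polynomials ≫ logarithms), or apply L'Hôpital's rule; the quotient → 0.
Adding the constant: 0 - 4 = -4. Limit = -4.

Final answer: -4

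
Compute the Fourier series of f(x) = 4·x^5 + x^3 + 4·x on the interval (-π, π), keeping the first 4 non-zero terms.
(-158·π^2 + 8·π^4 + 956)·sin(x) + (-4·π^4 - 65/2 + 19·π^2)·sin(2·x) + (-142·π^2/27 + 500/81 + 8·π^4/3)·sin(3·x) + (-2·π^4 - 11/4 + 2·π^2)·sin(4·x)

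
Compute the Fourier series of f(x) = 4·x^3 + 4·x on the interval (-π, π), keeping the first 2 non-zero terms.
(-40 + 8·π^2)·sin(x) + (2 - 4·π^2)·sin(2·x)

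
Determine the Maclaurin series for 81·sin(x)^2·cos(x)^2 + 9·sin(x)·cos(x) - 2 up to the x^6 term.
288·x^6/5 + 6·x^5/5 - 108·x^4 - 6·x^3 + 81·x^2 + 9·x - 2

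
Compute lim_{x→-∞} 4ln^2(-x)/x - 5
The quotient is an ∞/∞ indeterminate form as x → -∞.
Compare growth rates of the dominant terms (exponentials ≫ polynomials ≫ logarithms), or apply L'Hôpital's rule; the quotient → 0.
Adding the constant: 0 - 5 = -5. Limit = -5.

Final answer: -5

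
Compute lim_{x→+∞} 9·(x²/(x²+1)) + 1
Evaluate the dominant behaviour as x → +∞; each term tends to a finite value or vanishes.
Limit = 10.

Final answer: 10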